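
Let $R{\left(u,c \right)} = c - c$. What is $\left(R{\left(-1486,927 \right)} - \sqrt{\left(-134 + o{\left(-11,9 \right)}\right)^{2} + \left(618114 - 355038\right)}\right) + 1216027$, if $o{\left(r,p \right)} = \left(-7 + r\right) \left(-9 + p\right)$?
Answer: $1216027 - 2 \sqrt{70258} \approx 1.2155 \cdot 10^{6}$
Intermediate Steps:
$o{\left(r,p \right)} = \left(-9 + p\right) \left(-7 + r\right)$
$R{\left(u,c \right)} = 0$
$\left(R{\left(-1486,927 \right)} - \sqrt{\left(-134 + o{\left(-11,9 \right)}\right)^{2} + \left(618114 - 355038\right)}\right) + 1216027 = \left(0 - \sqrt{\left(-134 + \left(63 - -99 - 63 + 9 \left(-11\right)\right)\right)^{2} + \left(618114 - 355038\right)}\right) + 1216027 = \left(0 - \sqrt{\left(-134 + \left(63 + 99 - 63 - 99\right)\right)^{2} + 263076}\right) + 1216027 = \left(0 - \sqrt{\left(-134 + 0\right)^{2} + 263076}\right) + 1216027 = \left(0 - \sqrt{\left(-134\right)^{2} + 263076}\right) + 1216027 = \left(0 - \sqrt{17956 + 263076}\right) + 1216027 = \left(0 - \sqrt{281032}\right) + 1216027 = \left(0 - 2 \sqrt{70258}\right) + 1216027 = - 2 \sqrt{70258} + 1216027 = 1216027 - 2 \sqrt{70258}$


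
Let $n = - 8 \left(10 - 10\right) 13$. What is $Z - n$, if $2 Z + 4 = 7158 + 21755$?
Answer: $\frac{28909}{2} \approx 14455.0$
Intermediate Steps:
$Z = \frac{28909}{2}$ ($Z = -2 + \frac{7158 + 21755}{2} = -2 + \frac{1}{2} \cdot 28913 = -2 + \frac{28913}{2} = \frac{28909}{2} \approx 14455.0$)
$n = 0$ ($n = \left(-8\right) 0 \cdot 13 = 0 \cdot 13 = 0$)
$Z - n = \frac{28909}{2} - 0 = \frac{28909}{2} + 0 = \frac{28909}{2}$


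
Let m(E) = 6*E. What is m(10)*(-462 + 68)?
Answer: -23640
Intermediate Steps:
m(10)*(-462 + 68) = (6*10)*(-462 + 68) = 60*(-394) = -23640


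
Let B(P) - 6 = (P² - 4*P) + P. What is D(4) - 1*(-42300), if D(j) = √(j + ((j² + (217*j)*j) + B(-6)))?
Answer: 42300 + 4*√222 ≈ 42360.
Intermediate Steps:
B(P) = 6 + P² - 3*P (B(P) = 6 + ((P² - 4*P) + P) = 6 + (P² - 3*P) = 6 + P² - 3*P)
D(j) = √(60 + j + 218*j²) (D(j) = √(j + ((j² + (217*j)*j) + (6 + (-6)² - 3*(-6)))) = √(j + ((j² + 217*j²) + (6 + 36 + 18))) = √(j + (218*j² + 60)) = √(j + (60 + 218*j²)) = √(60 + j + 218*j²))
D(4) - 1*(-42300) = √(60 + 4 + 218*4²) - 1*(-42300) = √(60 + 4 + 218*16) + 42300 = √(60 + 4 + 3488) + 42300 = √3552 + 42300 = 4*√222 + 42300 = 42300 + 4*√222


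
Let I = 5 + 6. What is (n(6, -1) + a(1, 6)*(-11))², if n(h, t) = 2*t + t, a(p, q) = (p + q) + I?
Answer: 40401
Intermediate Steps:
I = 11
a(p, q) = 11 + p + q (a(p, q) = (p + q) + 11 = 11 + p + q)
n(h, t) = 3*t
(n(6, -1) + a(1, 6)*(-11))² = (3*(-1) + (11 + 1 + 6)*(-11))² = (-3 + 18*(-11))² = (-3 - 198)² = (-201)² = 40401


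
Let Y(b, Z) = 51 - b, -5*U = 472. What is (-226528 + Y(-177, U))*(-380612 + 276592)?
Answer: 23539726000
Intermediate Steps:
U = -472/5 (U = -⅕*472 = -472/5 ≈ -94.400)
(-226528 + Y(-177, U))*(-380612 + 276592) = (-226528 + (51 - 1*(-177)))*(-380612 + 276592) = (-226528 + (51 + 177))*(-104020) = (-226528 + 228)*(-104020) = -226300*(-104020) = 23539726000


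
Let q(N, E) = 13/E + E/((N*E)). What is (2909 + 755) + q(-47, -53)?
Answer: 9126360/2491 ≈ 3663.7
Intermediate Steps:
q(N, E) = 1/N + 13/E (q(N, E) = 13/E + E/((E*N)) = 13/E + E*(1/(E*N)) = 13/E + 1/N = 1/N + 13/E)
(2909 + 755) + q(-47, -53) = (2909 + 755) + (1/(-47) + 13/(-53)) = 3664 + (-1/47 + 13*(-1/53)) = 3664 + (-1/47 - 13/53) = 3664 - 664/2491 = 9126360/2491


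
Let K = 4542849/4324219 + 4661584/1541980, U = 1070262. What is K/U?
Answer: 6790673100979/1784089084421842110 ≈ 3.8062e-6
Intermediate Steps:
K = 6790673100979/1666964803405 (K = 4542849*(1/4324219) + 4661584*(1/1541980) = 4542849/4324219 + 1165396/385495 = 6790673100979/1666964803405 ≈ 4.0737)
K/U = (6790673100979/1666964803405)/1070262 = (6790673100979/1666964803405)*(1/1070262) = 6790673100979/1784089084421842110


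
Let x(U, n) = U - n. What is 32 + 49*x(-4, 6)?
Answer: -458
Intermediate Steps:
32 + 49*x(-4, 6) = 32 + 49*(-4 - 1*6) = 32 + 49*(-4 - 6) = 32 + 49*(-10) = 32 - 490 = -458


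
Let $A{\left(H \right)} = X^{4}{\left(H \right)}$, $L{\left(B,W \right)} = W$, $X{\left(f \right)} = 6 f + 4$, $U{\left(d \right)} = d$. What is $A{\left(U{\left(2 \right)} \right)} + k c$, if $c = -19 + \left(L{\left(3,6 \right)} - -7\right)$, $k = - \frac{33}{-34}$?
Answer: $\frac{1114013}{17} \approx 65530.0$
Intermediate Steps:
$X{\left(f \right)} = 4 + 6 f$
$A{\left(H \right)} = \left(4 + 6 H\right)^{4}$
$k = \frac{33}{34}$ ($k = \left(-33\right) \left(- \frac{1}{34}\right) = \frac{33}{34} \approx 0.97059$)
$c = -6$ ($c = -19 + \left(6 - -7\right) = -19 + \left(6 + 7\right) = -19 + 13 = -6$)
$A{\left(U{\left(2 \right)} \right)} + k c = 16 \left(2 + 3 \cdot 2\right)^{4} + \frac{33}{34} \left(-6\right) = 16 \left(2 + 6\right)^{4} - \frac{99}{17} = 16 \cdot 8^{4} - \frac{99}{17} = 16 \cdot 4096 - \frac{99}{17} = 65536 - \frac{99}{17} = \frac{1114013}{17}$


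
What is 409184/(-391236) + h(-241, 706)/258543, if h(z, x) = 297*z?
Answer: -3716532169/2809759143 ≈ -1.3227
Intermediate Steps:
409184/(-391236) + h(-241, 706)/258543 = 409184/(-391236) + (297*(-241))/258543 = 409184*(-1/391236) - 71577*1/258543 = -102296/97809 - 7953/28727 = -3716532169/2809759143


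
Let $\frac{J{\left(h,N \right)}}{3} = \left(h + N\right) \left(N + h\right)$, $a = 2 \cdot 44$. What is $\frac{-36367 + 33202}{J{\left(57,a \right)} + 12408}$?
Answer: $- \frac{1055}{25161} \approx -0.04193$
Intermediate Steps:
$a = 88$
$J{\left(h,N \right)} = 3 \left(N + h\right)^{2}$ ($J{\left(h,N \right)} = 3 \left(h + N\right) \left(N + h\right) = 3 \left(N + h\right) \left(N + h\right) = 3 \left(N + h\right)^{2}$)
$\frac{-36367 + 33202}{J{\left(57,a \right)} + 12408} = \frac{-36367 + 33202}{3 \left(88 + 57\right)^{2} + 12408} = - \frac{3165}{3 \cdot 145^{2} + 12408} = - \frac{3165}{3 \cdot 21025 + 12408} = - \frac{3165}{63075 + 12408} = - \frac{3165}{75483} = \left(-3165\right) \frac{1}{75483} = - \frac{1055}{25161}$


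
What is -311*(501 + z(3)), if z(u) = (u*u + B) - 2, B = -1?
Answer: -157677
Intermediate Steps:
z(u) = -3 + u² (z(u) = (u*u - 1) - 2 = (u² - 1) - 2 = (-1 + u²) - 2 = -3 + u²)
-311*(501 + z(3)) = -311*(501 + (-3 + 3²)) = -311*(501 + (-3 + 9)) = -311*(501 + 6) = -311*507 = -157677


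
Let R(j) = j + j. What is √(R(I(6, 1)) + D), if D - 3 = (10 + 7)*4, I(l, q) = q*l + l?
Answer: √95 ≈ 9.7468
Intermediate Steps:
I(l, q) = l + l*q (I(l, q) = l*q + l = l + l*q)
R(j) = 2*j
D = 71 (D = 3 + (10 + 7)*4 = 3 + 17*4 = 3 + 68 = 71)
√(R(I(6, 1)) + D) = √(2*(6*(1 + 1)) + 71) = √(2*(6*2) + 71) = √(2*12 + 71) = √(24 + 71) = √95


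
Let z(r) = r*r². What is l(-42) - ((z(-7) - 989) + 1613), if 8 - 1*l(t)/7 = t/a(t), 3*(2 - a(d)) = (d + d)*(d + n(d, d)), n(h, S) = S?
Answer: -264522/1175 ≈ -225.13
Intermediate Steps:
z(r) = r³
a(d) = 2 - 4*d²/3 (a(d) = 2 - (d + d)*(d + d)/3 = 2 - 2*d*2*d/3 = 2 - 4*d²/3)
l(t) = 56 - 7*t/(2 - 4*t²/3)
l(-42) - ((z(-7) - 989) + 1613) = 7*(-48 + 3*(-42) + 32*(-42)²)/(2*(-3 + 2*(-42)²)) - (((-7)³ - 989) + 1613) = 7*(-48 - 126 + 32*1764)/(2*(-3 + 2*1764)) - ((-343 - 989) + 1613) = 7*(-48 - 126 + 56448)/(2*(-3 + 3528)) - (-1332 + 1613) = (7/2)*56274/3525 - 1*281 = (7/2)*(1/3525)*56274 - 281 = 65653/1175 - 281 = -264522/1175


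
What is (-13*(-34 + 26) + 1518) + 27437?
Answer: 29059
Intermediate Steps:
(-13*(-34 + 26) + 1518) + 27437 = (-13*(-8) + 1518) + 27437 = (104 + 1518) + 27437 = 1622 + 27437 = 29059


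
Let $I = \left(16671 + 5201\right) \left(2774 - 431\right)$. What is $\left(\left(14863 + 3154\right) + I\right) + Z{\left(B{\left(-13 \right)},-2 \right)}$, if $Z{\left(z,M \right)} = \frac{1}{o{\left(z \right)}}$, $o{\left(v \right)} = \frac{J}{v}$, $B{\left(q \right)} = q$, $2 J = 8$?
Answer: $\frac{205056439}{4} \approx 5.1264 \cdot 10^{7}$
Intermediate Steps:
$J = 4$ ($J = \frac{1}{2} \cdot 8 = 4$)
$o{\left(v \right)} = \frac{4}{v}$
$Z{\left(z,M \right)} = \frac{z}{4}$ ($Z{\left(z,M \right)} = \frac{1}{4 \frac{1}{z}} = \frac{z}{4}$)
$I = 51246096$ ($I = 21872 \cdot 2343 = 51246096$)
$\left(\left(14863 + 3154\right) + I\right) + Z{\left(B{\left(-13 \right)},-2 \right)} = \left(\left(14863 + 3154\right) + 51246096\right) + \frac{1}{4} \left(-13\right) = \left(18017 + 51246096\right) - \frac{13}{4} = 51264113 - \frac{13}{4} = \frac{205056439}{4}$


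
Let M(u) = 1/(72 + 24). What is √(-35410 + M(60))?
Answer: I*√20396154/24 ≈ 188.18*I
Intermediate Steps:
M(u) = 1/96
√(-35410 + M(60)) = √(-35410 + 1/96) = √(-3399359/96) = I*√20396154/24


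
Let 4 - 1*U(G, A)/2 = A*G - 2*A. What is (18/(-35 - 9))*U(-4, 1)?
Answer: -90/11 ≈ -8.1818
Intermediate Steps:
U(G, A) = 8 + 4*A - 2*A*G (U(G, A) = 8 - 2*(A*G - 2*A) = 8 - 2*(-2*A + A*G) = 8 + (4*A - 2*A*G) = 8 + 4*A - 2*A*G)
(18/(-35 - 9))*U(-4, 1) = (18/(-35 - 9))*(8 + 4*1 - 2*1*(-4)) = (18/(-44))*(8 + 4 + 8) = -1/44*18*20 = -9/22*20 = -90/11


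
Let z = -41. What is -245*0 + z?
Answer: -41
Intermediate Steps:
-245*0 + z = -245*0 - 41 = -35*0 - 41 = 0 - 41 = -41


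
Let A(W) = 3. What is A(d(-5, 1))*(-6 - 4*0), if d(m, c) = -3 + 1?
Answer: -18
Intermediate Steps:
d(m, c) = -2
A(d(-5, 1))*(-6 - 4*0) = 3*(-6 - 4*0) = 3*(-6 + 0) = 3*(-6) = -18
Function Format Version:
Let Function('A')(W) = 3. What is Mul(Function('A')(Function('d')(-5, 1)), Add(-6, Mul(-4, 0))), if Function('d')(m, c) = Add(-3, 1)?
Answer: -18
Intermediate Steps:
Function('d')(m, c) = -2
Mul(Function('A')(Function('d')(-5, 1)), Add(-6, Mul(-4, 0))) = Mul(3, Add(-6, Mul(-4, 0))) = Mul(3, Add(-6, 0)) = Mul(3, -6) = -18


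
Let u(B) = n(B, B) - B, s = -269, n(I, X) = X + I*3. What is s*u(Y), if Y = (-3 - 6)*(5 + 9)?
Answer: 101682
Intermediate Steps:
n(I, X) = X + 3*I
Y = -126 (Y = -9*14 = -126)
u(B) = 3*B (u(B) = (B + 3*B) - B = 4*B - B = 3*B)
s*u(Y) = -807*(-126) = -269*(-378) = 101682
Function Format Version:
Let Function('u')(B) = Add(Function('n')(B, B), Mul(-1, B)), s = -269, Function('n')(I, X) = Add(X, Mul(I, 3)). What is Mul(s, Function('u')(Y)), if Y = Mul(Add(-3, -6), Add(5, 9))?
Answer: 101682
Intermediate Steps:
Function('n')(I, X) = Add(X, Mul(3, I))
Y = -126 (Y = Mul(-9, 14) = -126)
Function('u')(B) = Mul(3, B) (Function('u')(B) = Add(Add(B, Mul(3, B)), Mul(-1, B)) = Add(Mul(4, B), Mul(-1, B)) = Mul(3, B))
Mul(s, Function('u')(Y)) = Mul(-269, Mul(3, -126)) = Mul(-269, -378) = 101682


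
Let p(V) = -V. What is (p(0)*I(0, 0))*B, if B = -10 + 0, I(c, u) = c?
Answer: 0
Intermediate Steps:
B = -10
(p(0)*I(0, 0))*B = (-1*0*0)*(-10) = (0*0)*(-10) = 0*(-10) = 0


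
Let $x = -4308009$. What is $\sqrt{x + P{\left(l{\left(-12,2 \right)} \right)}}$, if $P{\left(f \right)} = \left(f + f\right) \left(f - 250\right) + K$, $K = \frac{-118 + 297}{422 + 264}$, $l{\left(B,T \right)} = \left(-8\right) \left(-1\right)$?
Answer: $\frac{i \sqrt{41411302618}}{98} \approx 2076.5 i$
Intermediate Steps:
$l{\left(B,T \right)} = 8$
$K = \frac{179}{686} \approx 0.26093$
$P{\left(f \right)} = \frac{179}{686} + 2 f \left(-250 + f\right)$ ($P{\left(f \right)} = \left(f + f\right) \left(f - 250\right) + \frac{179}{686} = 2 f \left(-250 + f\right) + \frac{179}{686} = \frac{179}{686} + 2 f \left(-250 + f\right)$)
$\sqrt{x + P{\left(l{\left(-12,2 \right)} \right)}} = \sqrt{-4308009 + \left(\frac{179}{686} - 4000 + 2 \cdot 8^{2}\right)} = \sqrt{-4308009 + \left(\frac{179}{686} - 4000 + 2 \cdot 64\right)} = \sqrt{-4308009 + \left(\frac{179}{686} - 4000 + 128\right)} = \sqrt{-4308009 - \frac{2656013}{686}} = \sqrt{- \frac{2957950187}{686}} = \frac{i \sqrt{41411302618}}{98}$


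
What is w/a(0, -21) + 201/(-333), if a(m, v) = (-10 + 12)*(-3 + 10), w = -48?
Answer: -3133/777 ≈ -4.0322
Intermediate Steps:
a(m, v) = 14 (a(m, v) = 2*7 = 14)
w/a(0, -21) + 201/(-333) = -48/14 + 201/(-333) = -48*1/14 + 201*(-1/333) = -24/7 - 67/111 = -3133/777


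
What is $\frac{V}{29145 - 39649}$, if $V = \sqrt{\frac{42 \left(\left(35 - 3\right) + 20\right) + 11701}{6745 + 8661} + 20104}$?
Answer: $- \frac{\sqrt{4771794495254}}{161824624} \approx -0.013499$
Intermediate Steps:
$V = \frac{\sqrt{4771794495254}}{15406}$ ($V = \sqrt{\frac{42 \left(32 + 20\right) + 11701}{15406} + 20104} = \sqrt{\left(42 \cdot 52 + 11701\right) \frac{1}{15406} + 20104} = \sqrt{\left(2184 + 11701\right) \frac{1}{15406} + 20104} = \sqrt{13885 \cdot \frac{1}{15406} + 20104} = \sqrt{\frac{13885}{15406} + 20104} = \sqrt{\frac{309736109}{15406}} = \frac{\sqrt{4771794495254}}{15406} \approx 141.79$)
$\frac{V}{29145 - 39649} = \frac{\frac{1}{15406} \sqrt{4771794495254}}{29145 - 39649} = \frac{\frac{1}{15406} \sqrt{4771794495254}}{-10504} = \frac{\sqrt{4771794495254}}{15406} \left(- \frac{1}{10504}\right) = - \frac{\sqrt{4771794495254}}{161824624}$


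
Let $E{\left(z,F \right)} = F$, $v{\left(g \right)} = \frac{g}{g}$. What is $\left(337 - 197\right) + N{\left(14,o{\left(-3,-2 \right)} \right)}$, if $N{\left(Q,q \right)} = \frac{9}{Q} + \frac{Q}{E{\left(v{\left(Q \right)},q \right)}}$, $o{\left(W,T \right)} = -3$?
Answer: $\frac{5711}{42} \approx 135.98$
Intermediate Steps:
$v{\left(g \right)} = 1$
$N{\left(Q,q \right)} = \frac{9}{Q} + \frac{Q}{q}$
$\left(337 - 197\right) + N{\left(14,o{\left(-3,-2 \right)} \right)} = \left(337 - 197\right) + \left(\frac{9}{14} + \frac{14}{-3}\right) = 140 + \left(9 \cdot \frac{1}{14} + 14 \left(- \frac{1}{3}\right)\right) = 140 + \left(\frac{9}{14} - \frac{14}{3}\right) = 140 - \frac{169}{42} = \frac{5711}{42}$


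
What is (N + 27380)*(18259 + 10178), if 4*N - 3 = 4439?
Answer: 1620368697/2 ≈ 8.1018e+8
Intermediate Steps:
N = 2221/2 (N = ¾ + (¼)*4439 = ¾ + 4439/4 = 2221/2 ≈ 1110.5)
(N + 27380)*(18259 + 10178) = (2221/2 + 27380)*(18259 + 10178) = (56981/2)*28437 = 1620368697/2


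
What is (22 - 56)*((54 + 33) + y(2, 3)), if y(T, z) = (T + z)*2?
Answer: -3298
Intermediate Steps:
y(T, z) = 2*T + 2*z
(22 - 56)*((54 + 33) + y(2, 3)) = (22 - 56)*((54 + 33) + (2*2 + 2*3)) = -34*(87 + (4 + 6)) = -34*(87 + 10) = -34*97 = -3298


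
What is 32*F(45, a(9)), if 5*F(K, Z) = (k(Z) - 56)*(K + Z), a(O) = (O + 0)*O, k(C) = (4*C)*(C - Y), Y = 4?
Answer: 100364544/5 ≈ 2.0073e+7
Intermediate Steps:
k(C) = 4*C*(-4 + C) (k(C) = (4*C)*(C - 1*4) = (4*C)*(C - 4) = (4*C)*(-4 + C) = 4*C*(-4 + C))
a(O) = O² (a(O) = O*O = O²)
F(K, Z) = (-56 + 4*Z*(-4 + Z))*(K + Z)/5 (F(K, Z) = ((4*Z*(-4 + Z) - 56)*(K + Z))/5 = ((-56 + 4*Z*(-4 + Z))*(K + Z))/5 = (-56 + 4*Z*(-4 + Z))*(K + Z)/5)
32*F(45, a(9)) = 32*(-56/5*45 - 56/5*9² + 4*(9²)²*(-4 + 9²)/5 + (⅘)*45*9²*(-4 + 9²)) = 32*(-504 - 56/5*81 + (⅘)*81²*(-4 + 81) + (⅘)*45*81*(-4 + 81)) = 32*(-504 - 4536/5 + (⅘)*6561*77 + (⅘)*45*81*77) = 32*(-504 - 4536/5 + 2020788/5 + 224532) = 32*(3136392/5) = 100364544/5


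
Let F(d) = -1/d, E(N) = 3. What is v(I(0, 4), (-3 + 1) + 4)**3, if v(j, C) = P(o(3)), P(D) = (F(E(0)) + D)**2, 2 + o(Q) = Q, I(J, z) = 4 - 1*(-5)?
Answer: 64/729 ≈ 0.087791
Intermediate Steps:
I(J, z) = 9 (I(J, z) = 4 + 5 = 9)
o(Q) = -2 + Q
P(D) = (-1/3 + D)**2
v(j, C) = 4/9 (v(j, C) = (-1 + 3*(-2 + 3))**2/9 = (-1 + 3*1)**2/9 = (-1 + 3)**2/9 = (1/9)*2**2 = (1/9)*4 = 4/9)
v(I(0, 4), (-3 + 1) + 4)**3 = (4/9)**3 = 64/729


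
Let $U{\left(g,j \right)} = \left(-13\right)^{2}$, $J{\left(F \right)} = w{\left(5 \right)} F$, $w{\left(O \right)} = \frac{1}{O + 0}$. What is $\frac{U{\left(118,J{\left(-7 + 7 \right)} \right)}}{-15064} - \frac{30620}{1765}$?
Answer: $- \frac{92311593}{5317592} \approx -17.36$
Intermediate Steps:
$w{\left(O \right)} = \frac{1}{O}$
$J{\left(F \right)} = \frac{F}{5}$
$U{\left(g,j \right)} = 169$
$\frac{U{\left(118,J{\left(-7 + 7 \right)} \right)}}{-15064} - \frac{30620}{1765} = \frac{169}{-15064} - \frac{30620}{1765} = 169 \left(- \frac{1}{15064}\right) - \frac{6124}{353} = - \frac{169}{15064} - \frac{6124}{353} = - \frac{92311593}{5317592}$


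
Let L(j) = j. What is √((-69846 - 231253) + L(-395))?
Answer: I*√301494 ≈ 549.08*I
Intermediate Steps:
√((-69846 - 231253) + L(-395)) = √((-69846 - 231253) - 395) = √(-301099 - 395) = √(-301494) = I*√301494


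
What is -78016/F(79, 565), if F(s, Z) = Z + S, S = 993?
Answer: -39008/779 ≈ -50.074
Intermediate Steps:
F(s, Z) = 993 + Z (F(s, Z) = Z + 993 = 993 + Z)
-78016/F(79, 565) = -78016/(993 + 565) = -78016/1558 = -78016*1/1558 = -39008/779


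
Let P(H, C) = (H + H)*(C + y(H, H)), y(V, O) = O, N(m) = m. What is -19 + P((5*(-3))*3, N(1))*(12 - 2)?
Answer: 39581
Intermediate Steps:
P(H, C) = 2*H*(C + H) (P(H, C) = (H + H)*(C + H) = (2*H)*(C + H) = 2*H*(C + H))
-19 + P((5*(-3))*3, N(1))*(12 - 2) = -19 + (2*((5*(-3))*3)*(1 + (5*(-3))*3))*(12 - 2) = -19 + (2*(-15*3)*(1 - 15*3))*10 = -19 + (2*(-45)*(1 - 45))*10 = -19 + (2*(-45)*(-44))*10 = -19 + 3960*10 = -19 + 39600 = 39581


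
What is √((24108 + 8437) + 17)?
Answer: 9*√402 ≈ 180.45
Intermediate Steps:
√((24108 + 8437) + 17) = √(32545 + 17) = √32562 = 9*√402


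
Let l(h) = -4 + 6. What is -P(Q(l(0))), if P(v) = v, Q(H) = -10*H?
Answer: 20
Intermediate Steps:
l(h) = 2
-P(Q(l(0))) = -(-10)*2 = -1*(-20) = 20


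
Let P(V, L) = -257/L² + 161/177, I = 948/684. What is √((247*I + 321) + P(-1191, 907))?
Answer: √17119372755930/160539 ≈ 25.773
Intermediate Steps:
I = 79/57 (I = 948*(1/684) = 79/57 ≈ 1.3860)
P(V, L) = 161/177 - 257/L² (P(V, L) = -257/L² + 161*(1/177) = -257/L² + 161/177 = 161/177 - 257/L²)
√((247*I + 321) + P(-1191, 907)) = √((247*(79/57) + 321) + (161/177 - 257/907²)) = √((1027/3 + 321) + (161/177 - 257*1/822649)) = √(1990/3 + (161/177 - 257/822649)) = √(1990/3 + 132401000/145608873) = √(96719620090/145608873) = √17119372755930/160539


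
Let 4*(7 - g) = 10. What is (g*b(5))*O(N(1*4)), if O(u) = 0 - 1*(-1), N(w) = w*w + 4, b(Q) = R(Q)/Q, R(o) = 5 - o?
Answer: 0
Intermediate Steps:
g = 9/2 (g = 7 - ¼*10 = 7 - 5/2 = 9/2 ≈ 4.5000)
b(Q) = (5 - Q)/Q
N(w) = 4 + w² (N(w) = w² + 4 = 4 + w²)
O(u) = 1 (O(u) = 0 + 1 = 1)
(g*b(5))*O(N(1*4)) = (9*((5 - 1*5)/5)/2)*1 = (9*((5 - 5)/5)/2)*1 = (9*((⅕)*0)/2)*1 = ((9/2)*0)*1 = 0*1 = 0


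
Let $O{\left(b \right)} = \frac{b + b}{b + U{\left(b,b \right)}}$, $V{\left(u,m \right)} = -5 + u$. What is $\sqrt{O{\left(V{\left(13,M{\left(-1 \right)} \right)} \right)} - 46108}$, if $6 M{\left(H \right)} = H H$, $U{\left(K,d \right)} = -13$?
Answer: $\frac{2 i \sqrt{288195}}{5} \approx 214.74 i$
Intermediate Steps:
$M{\left(H \right)} = \frac{H^{2}}{6}$ ($M{\left(H \right)} = \frac{H H}{6} = \frac{H^{2}}{6}$)
$O{\left(b \right)} = \frac{2 b}{-13 + b}$ ($O{\left(b \right)} = \frac{b + b}{b - 13} = \frac{2 b}{-13 + b}$)
$\sqrt{O{\left(V{\left(13,M{\left(-1 \right)} \right)} \right)} - 46108} = \sqrt{\frac{2 \left(-5 + 13\right)}{-13 + \left(-5 + 13\right)} - 46108} = \sqrt{2 \cdot 8 \frac{1}{-13 + 8} - 46108} = \sqrt{2 \cdot 8 \frac{1}{-5} - 46108} = \sqrt{2 \cdot 8 \left(- \frac{1}{5}\right) - 46108} = \sqrt{- \frac{16}{5} - 46108} = \sqrt{- \frac{230556}{5}} = \frac{2 i \sqrt{288195}}{5}$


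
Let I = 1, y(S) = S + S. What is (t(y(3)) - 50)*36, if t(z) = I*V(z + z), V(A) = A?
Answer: -1368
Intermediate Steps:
y(S) = 2*S
t(z) = 2*z (t(z) = 1*(z + z) = 1*(2*z) = 2*z)
(t(y(3)) - 50)*36 = (2*(2*3) - 50)*36 = (2*6 - 50)*36 = (12 - 50)*36 = -38*36 = -1368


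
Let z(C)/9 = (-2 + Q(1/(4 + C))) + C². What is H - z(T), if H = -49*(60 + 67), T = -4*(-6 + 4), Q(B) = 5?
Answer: -6826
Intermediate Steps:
T = 8 (T = -4*(-2) = 8)
z(C) = 27 + 9*C² (z(C) = 9*((-2 + 5) + C²) = 9*(3 + C²) = 27 + 9*C²)
H = -6223 (H = -49*127 = -6223)
H - z(T) = -6223 - (27 + 9*8²) = -6223 - (27 + 9*64) = -6223 - (27 + 576) = -6223 - 1*603 = -6223 - 603 = -6826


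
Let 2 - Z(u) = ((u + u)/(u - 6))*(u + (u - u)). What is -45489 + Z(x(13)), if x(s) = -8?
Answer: -318345/7 ≈ -45478.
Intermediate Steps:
Z(u) = 2 - 2*u**2/(-6 + u) (Z(u) = 2 - (u + u)/(u - 6)*(u + (u - u)) = 2 - (2*u)/(-6 + u)*(u + 0) = 2 - 2*u/(-6 + u)*u = 2 - 2*u**2/(-6 + u))
-45489 + Z(x(13)) = -45489 + 2*(-6 - 8 - 1*(-8)**2)/(-6 - 8) = -45489 + 2*(-6 - 8 - 1*64)/(-14) = -45489 + 2*(-1/14)*(-6 - 8 - 64) = -45489 + 2*(-1/14)*(-78) = -45489 + 78/7 = -318345/7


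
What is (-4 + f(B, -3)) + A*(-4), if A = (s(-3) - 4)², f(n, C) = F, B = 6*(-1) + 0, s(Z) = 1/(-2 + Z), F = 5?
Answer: -1739/25 ≈ -69.560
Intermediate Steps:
B = -6 (B = -6 + 0 = -6)
f(n, C) = 5
A = 441/25 (A = (1/(-2 - 3) - 4)² = (1/(-5) - 4)² = (-⅕ - 4)² = (-21/5)² = 441/25 ≈ 17.640)
(-4 + f(B, -3)) + A*(-4) = (-4 + 5) + (441/25)*(-4) = 1 - 1764/25 = -1739/25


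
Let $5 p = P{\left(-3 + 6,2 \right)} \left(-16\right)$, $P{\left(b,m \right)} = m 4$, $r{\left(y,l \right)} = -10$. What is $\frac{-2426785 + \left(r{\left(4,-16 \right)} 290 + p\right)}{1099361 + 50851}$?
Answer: $- \frac{12148553}{5751060} \approx -2.1124$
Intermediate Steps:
$P{\left(b,m \right)} = 4 m$
$p = - \frac{128}{5}$ ($p = \frac{4 \cdot 2 \left(-16\right)}{5} = \frac{8 \left(-16\right)}{5} = \frac{1}{5} \left(-128\right) = - \frac{128}{5} \approx -25.6$)
$\frac{-2426785 + \left(r{\left(4,-16 \right)} 290 + p\right)}{1099361 + 50851} = \frac{-2426785 - \frac{14628}{5}}{1099361 + 50851} = \frac{-2426785 - \frac{14628}{5}}{1150212} = \left(-2426785 - \frac{14628}{5}\right) \frac{1}{1150212} = \left(- \frac{12148553}{5}\right) \frac{1}{1150212} = - \frac{12148553}{5751060}$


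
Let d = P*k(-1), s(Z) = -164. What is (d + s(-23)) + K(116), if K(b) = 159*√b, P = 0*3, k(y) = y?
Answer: -164 + 318*√29 ≈ 1548.5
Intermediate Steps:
P = 0
d = 0 (d = 0*(-1) = 0)
(d + s(-23)) + K(116) = (0 - 164) + 159*√116 = -164 + 159*(2*√29) = -164 + 318*√29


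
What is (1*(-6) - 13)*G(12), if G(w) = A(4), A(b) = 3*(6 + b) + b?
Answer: -646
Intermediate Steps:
A(b) = 18 + 4*b (A(b) = (18 + 3*b) + b = 18 + 4*b)
G(w) = 34 (G(w) = 18 + 4*4 = 18 + 16 = 34)
(1*(-6) - 13)*G(12) = (1*(-6) - 13)*34 = (-6 - 13)*34 = -19*34 = -646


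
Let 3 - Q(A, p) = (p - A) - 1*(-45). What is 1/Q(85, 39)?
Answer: ¼ ≈ 0.25000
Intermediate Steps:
Q(A, p) = -42 + A - p (Q(A, p) = 3 - ((p - A) - 1*(-45)) = 3 - ((p - A) + 45) = 3 - (45 + p - A) = 3 + (-45 + A - p) = -42 + A - p)
1/Q(85, 39) = 1/(-42 + 85 - 1*39) = 1/(-42 + 85 - 39) = 1/4 = ¼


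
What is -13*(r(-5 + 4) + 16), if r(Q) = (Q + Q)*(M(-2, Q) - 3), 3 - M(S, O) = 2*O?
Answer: -156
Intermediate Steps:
M(S, O) = 3 - 2*O
r(Q) = -4*Q² (r(Q) = (Q + Q)*((3 - 2*Q) - 3) = (2*Q)*(-2*Q) = -4*Q²)
-13*(r(-5 + 4) + 16) = -13*(-4*(-5 + 4)² + 16) = -13*(-4*(-1)² + 16) = -13*(-4*1 + 16) = -13*(-4 + 16) = -13*12 = -156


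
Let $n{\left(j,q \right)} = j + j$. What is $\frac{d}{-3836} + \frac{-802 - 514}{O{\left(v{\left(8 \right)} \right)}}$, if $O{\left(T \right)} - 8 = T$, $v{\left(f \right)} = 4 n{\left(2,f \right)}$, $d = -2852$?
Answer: $- \frac{311233}{5754} \approx -54.09$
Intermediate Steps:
$n{\left(j,q \right)} = 2 j$
$v{\left(f \right)} = 16$ ($v{\left(f \right)} = 4 \cdot 2 \cdot 2 = 4 \cdot 4 = 16$)
$O{\left(T \right)} = 8 + T$
$\frac{d}{-3836} + \frac{-802 - 514}{O{\left(v{\left(8 \right)} \right)}} = - \frac{2852}{-3836} + \frac{-802 - 514}{8 + 16} = \left(-2852\right) \left(- \frac{1}{3836}\right) - \frac{1316}{24} = \frac{713}{959} - \frac{329}{6} = - \frac{311233}{5754}$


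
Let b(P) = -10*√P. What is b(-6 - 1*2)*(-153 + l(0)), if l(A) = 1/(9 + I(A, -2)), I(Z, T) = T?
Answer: 21400*I*√2/7 ≈ 4323.5*I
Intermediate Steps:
l(A) = ⅐ (l(A) = 1/(9 - 2) = 1/7 = ⅐)
b(-6 - 1*2)*(-153 + l(0)) = (-10*√(-6 - 1*2))*(-153 + ⅐) = -10*√(-6 - 2)*(-1070/7) = -20*I*√2*(-1070/7) = 21400*I*√2/7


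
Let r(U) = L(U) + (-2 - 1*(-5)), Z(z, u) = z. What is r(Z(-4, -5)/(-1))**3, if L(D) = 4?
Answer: 343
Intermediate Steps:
r(U) = 7 (r(U) = 4 + (-2 - 1*(-5)) = 4 + (-2 + 5) = 4 + 3 = 7)
r(Z(-4, -5)/(-1))**3 = 7**3 = 343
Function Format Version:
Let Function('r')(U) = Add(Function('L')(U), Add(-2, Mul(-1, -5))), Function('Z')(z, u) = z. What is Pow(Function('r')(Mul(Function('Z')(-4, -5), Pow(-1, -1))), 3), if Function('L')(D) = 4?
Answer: 343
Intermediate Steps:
Function('r')(U) = 7 (Function('r')(U) = Add(4, Add(-2, Mul(-1, -5))) = Add(4, Add(-2, 5)) = Add(4, 3) = 7)
Pow(Function('r')(Mul(Function('Z')(-4, -5), Pow(-1, -1))), 3) = Pow(7, 3) = 343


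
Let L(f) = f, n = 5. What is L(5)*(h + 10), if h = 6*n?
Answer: 200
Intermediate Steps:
h = 30 (h = 6*5 = 30)
L(5)*(h + 10) = 5*(30 + 10) = 5*40 = 200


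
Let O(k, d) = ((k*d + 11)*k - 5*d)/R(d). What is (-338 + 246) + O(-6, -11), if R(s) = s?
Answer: -55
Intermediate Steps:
O(k, d) = (-5*d + k*(11 + d*k))/d (O(k, d) = ((k*d + 11)*k - 5*d)/d = ((d*k + 11)*k - 5*d)/d = ((11 + d*k)*k - 5*d)/d = (k*(11 + d*k) - 5*d)/d = (-5*d + k*(11 + d*k))/d)
(-338 + 246) + O(-6, -11) = (-338 + 246) + (-5 + (-6)² + 11*(-6)/(-11)) = -92 + (-5 + 36 + 11*(-6)*(-1/11)) = -92 + (-5 + 36 + 6) = -92 + 37 = -55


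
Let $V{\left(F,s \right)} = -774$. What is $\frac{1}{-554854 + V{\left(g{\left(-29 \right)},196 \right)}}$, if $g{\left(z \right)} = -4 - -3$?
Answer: $- \frac{1}{555628} \approx -1.7998 \cdot 10^{-6}$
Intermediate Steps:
$g{\left(z \right)} = -1$ ($g{\left(z \right)} = -4 + 3 = -1$)
$\frac{1}{-554854 + V{\left(g{\left(-29 \right)},196 \right)}} = \frac{1}{-554854 - 774} = \frac{1}{-555628} = - \frac{1}{555628}$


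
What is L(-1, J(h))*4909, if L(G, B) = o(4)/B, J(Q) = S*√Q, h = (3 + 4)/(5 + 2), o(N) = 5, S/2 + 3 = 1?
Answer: -24545/4 ≈ -6136.3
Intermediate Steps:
S = -4 (S = -6 + 2*1 = -6 + 2 = -4)
h = 1 (h = 7/7 = 7*(⅐) = 1)
J(Q) = -4*√Q
L(G, B) = 5/B
L(-1, J(h))*4909 = (5/((-4*√1)))*4909 = (5/((-4*1)))*4909 = (5/(-4))*4909 = (5*(-¼))*4909 = -5/4*4909 = -24545/4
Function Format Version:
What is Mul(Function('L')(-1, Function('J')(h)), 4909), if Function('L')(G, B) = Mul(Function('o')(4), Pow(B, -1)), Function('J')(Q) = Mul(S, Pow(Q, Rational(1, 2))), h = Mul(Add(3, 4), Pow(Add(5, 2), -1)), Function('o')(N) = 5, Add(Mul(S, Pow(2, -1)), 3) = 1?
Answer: Rational(-24545, 4) ≈ -6136.3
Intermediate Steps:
S = -4 (S = Add(-6, Mul(2, 1)) = Add(-6, 2) = -4)
h = 1 (h = Mul(7, Pow(7, -1)) = Mul(7, Rational(1, 7)) = 1)
Function('J')(Q) = Mul(-4, Pow(Q, Rational(1, 2)))
Function('L')(G, B) = Mul(5, Pow(B, -1))
Mul(Function('L')(-1, Function('J')(h)), 4909) = Mul(Mul(5, Pow(Mul(-4, Pow(1, Rational(1, 2))), -1)), 4909) = Mul(Mul(5, Pow(Mul(-4, 1), -1)), 4909) = Mul(Mul(5, Pow(-4, -1)), 4909) = Mul(Mul(5, Rational(-1, 4)), 4909) = Mul(Rational(-5, 4), 4909) = Rational(-24545, 4)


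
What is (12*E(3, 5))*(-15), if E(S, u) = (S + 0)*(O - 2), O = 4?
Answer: -1080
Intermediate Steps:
E(S, u) = 2*S (E(S, u) = (S + 0)*(4 - 2) = S*2 = 2*S)
(12*E(3, 5))*(-15) = (12*(2*3))*(-15) = (12*6)*(-15) = 72*(-15) = -1080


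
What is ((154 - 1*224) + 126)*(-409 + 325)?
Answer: -4704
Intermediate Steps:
((154 - 1*224) + 126)*(-409 + 325) = ((154 - 224) + 126)*(-84) = (-70 + 126)*(-84) = 56*(-84) = -4704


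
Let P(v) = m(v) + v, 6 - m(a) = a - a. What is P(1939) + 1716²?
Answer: 2946601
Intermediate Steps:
m(a) = 6 (m(a) = 6 - (a - a) = 6 - 1*0 = 6 + 0 = 6)
P(v) = 6 + v
P(1939) + 1716² = (6 + 1939) + 1716² = 1945 + 2944656 = 2946601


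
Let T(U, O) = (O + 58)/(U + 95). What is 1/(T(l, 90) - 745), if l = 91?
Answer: -93/69211 ≈ -0.0013437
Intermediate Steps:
T(U, O) = (58 + O)/(95 + U)
1/(T(l, 90) - 745) = 1/((58 + 90)/(95 + 91) - 745) = 1/(148/186 - 745) = 1/((1/186)*148 - 745) = 1/(74/93 - 745) = 1/(-69211/93) = -93/69211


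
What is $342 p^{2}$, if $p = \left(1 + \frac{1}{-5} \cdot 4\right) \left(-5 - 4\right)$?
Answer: $\frac{27702}{25} \approx 1108.1$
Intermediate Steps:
$p = - \frac{9}{5}$ ($p = \left(1 - \frac{4}{5}\right) \left(-9\right) = \frac{1}{5} \left(-9\right) = - \frac{9}{5} \approx -1.8$)
$342 p^{2} = 342 \left(- \frac{9}{5}\right)^{2} = 342 \cdot \frac{81}{25} = \frac{27702}{25}$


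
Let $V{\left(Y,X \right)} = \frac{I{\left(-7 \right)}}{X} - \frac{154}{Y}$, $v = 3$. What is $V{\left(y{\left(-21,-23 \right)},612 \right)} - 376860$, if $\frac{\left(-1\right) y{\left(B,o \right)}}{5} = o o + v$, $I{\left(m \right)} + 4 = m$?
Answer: $- \frac{21910638079}{58140} \approx -3.7686 \cdot 10^{5}$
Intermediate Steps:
$I{\left(m \right)} = -4 + m$
$y{\left(B,o \right)} = -15 - 5 o^{2}$ ($y{\left(B,o \right)} = - 5 \left(o o + 3\right) = - 5 \left(o^{2} + 3\right) = - 5 \left(3 + o^{2}\right) = -15 - 5 o^{2}$)
$V{\left(Y,X \right)} = - \frac{154}{Y} - \frac{11}{X}$ ($V{\left(Y,X \right)} = \frac{-4 - 7}{X} - \frac{154}{Y} = - \frac{11}{X} - \frac{154}{Y} = - \frac{154}{Y} - \frac{11}{X}$)
$V{\left(y{\left(-21,-23 \right)},612 \right)} - 376860 = \left(- \frac{154}{-15 - 5 \left(-23\right)^{2}} - \frac{11}{612}\right) - 376860 = \left(- \frac{154}{-15 - 2645} - \frac{11}{612}\right) - 376860 = \left(- \frac{154}{-2660} - \frac{11}{612}\right) - 376860 = \left(\left(-154\right) \left(- \frac{1}{2660}\right) - \frac{11}{612}\right) - 376860 = \left(\frac{11}{190} - \frac{11}{612}\right) - 376860 = \frac{2321}{58140} - 376860 = - \frac{21910638079}{58140}$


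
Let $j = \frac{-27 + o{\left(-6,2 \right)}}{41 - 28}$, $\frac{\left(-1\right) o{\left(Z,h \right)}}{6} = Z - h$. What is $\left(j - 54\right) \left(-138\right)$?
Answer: $\frac{93978}{13} \approx 7229.1$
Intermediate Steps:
$o{\left(Z,h \right)} = - 6 Z + 6 h$ ($o{\left(Z,h \right)} = - 6 \left(Z - h\right) = - 6 Z + 6 h$)
$j = \frac{21}{13}$ ($j = \frac{-27 + \left(\left(-6\right) \left(-6\right) + 6 \cdot 2\right)}{41 - 28} = \frac{-27 + \left(36 + 12\right)}{13} = \left(-27 + 48\right) \frac{1}{13} = 21 \cdot \frac{1}{13} = \frac{21}{13} \approx 1.6154$)
$\left(j - 54\right) \left(-138\right) = \left(\frac{21}{13} - 54\right) \left(-138\right) = \left(- \frac{681}{13}\right) \left(-138\right) = \frac{93978}{13}$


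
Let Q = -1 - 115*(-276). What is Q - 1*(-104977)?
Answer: 136716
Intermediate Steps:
Q = 31739 (Q = -1 + 31740 = 31739)
Q - 1*(-104977) = 31739 - 1*(-104977) = 31739 + 104977 = 136716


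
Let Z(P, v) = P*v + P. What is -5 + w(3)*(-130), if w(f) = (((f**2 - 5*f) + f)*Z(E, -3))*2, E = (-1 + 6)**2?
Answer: -39005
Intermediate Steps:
E = 25 (E = 5**2 = 25)
Z(P, v) = P + P*v
w(f) = -100*f**2 + 400*f (w(f) = (((f**2 - 5*f) + f)*(25*(1 - 3)))*2 = ((f**2 - 4*f)*(25*(-2)))*2 = ((f**2 - 4*f)*(-50))*2 = (-50*f**2 + 200*f)*2 = -100*f**2 + 400*f)
-5 + w(3)*(-130) = -5 + (100*3*(4 - 1*3))*(-130) = -5 + (100*3*(4 - 3))*(-130) = -5 + (100*3*1)*(-130) = -5 + 300*(-130) = -5 - 39000 = -39005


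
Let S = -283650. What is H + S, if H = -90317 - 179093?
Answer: -553060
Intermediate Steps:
H = -269410
H + S = -269410 - 283650 = -553060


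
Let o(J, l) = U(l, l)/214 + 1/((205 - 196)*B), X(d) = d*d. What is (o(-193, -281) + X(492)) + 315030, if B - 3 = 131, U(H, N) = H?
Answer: 35944177306/64521 ≈ 5.5709e+5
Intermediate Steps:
X(d) = d²
B = 134 (B = 3 + 131 = 134)
o(J, l) = 1/1206 + l/214 (o(J, l) = l/214 + 1/((205 - 196)*134) = l*(1/214) + (1/134)/9 = l/214 + (⅑)*(1/134) = l/214 + 1/1206 = 1/1206 + l/214)
(o(-193, -281) + X(492)) + 315030 = ((1/1206 + (1/214)*(-281)) + 492²) + 315030 = ((1/1206 - 281/214) + 242064) + 315030 = (-84668/64521 + 242064) + 315030 = 15618126676/64521 + 315030 = 35944177306/64521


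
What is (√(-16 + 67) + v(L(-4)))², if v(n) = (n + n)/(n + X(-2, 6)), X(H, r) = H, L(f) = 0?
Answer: 51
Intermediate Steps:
v(n) = 2*n/(-2 + n) (v(n) = (n + n)/(n - 2) = (2*n)/(-2 + n) = 2*n/(-2 + n))
(√(-16 + 67) + v(L(-4)))² = (√(-16 + 67) + 2*0/(-2 + 0))² = (√51 + 2*0/(-2))² = (√51 + 2*0*(-½))² = (√51 + 0)² = (√51)² = 51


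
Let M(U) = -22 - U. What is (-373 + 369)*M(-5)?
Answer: 68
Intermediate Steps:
(-373 + 369)*M(-5) = (-373 + 369)*(-22 - 1*(-5)) = -4*(-22 + 5) = -4*(-17) = 68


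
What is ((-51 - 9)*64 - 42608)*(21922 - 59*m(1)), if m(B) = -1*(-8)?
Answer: -996309600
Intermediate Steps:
m(B) = 8
((-51 - 9)*64 - 42608)*(21922 - 59*m(1)) = ((-51 - 9)*64 - 42608)*(21922 - 59*8) = (-60*64 - 42608)*(21922 - 472) = (-3840 - 42608)*21450 = -46448*21450 = -996309600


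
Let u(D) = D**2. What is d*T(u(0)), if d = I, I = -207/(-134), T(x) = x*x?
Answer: 0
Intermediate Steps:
T(x) = x**2
I = 207/134 (I = -207*(-1/134) = 207/134 ≈ 1.5448)
d = 207/134 ≈ 1.5448
d*T(u(0)) = 207*(0**2)**2/134 = (207/134)*0**2 = (207/134)*0 = 0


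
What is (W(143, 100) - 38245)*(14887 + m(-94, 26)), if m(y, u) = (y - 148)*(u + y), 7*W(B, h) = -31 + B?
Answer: -1198211547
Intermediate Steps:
W(B, h) = -31/7 + B/7 (W(B, h) = (-31 + B)/7 = -31/7 + B/7)
m(y, u) = (-148 + y)*(u + y)
(W(143, 100) - 38245)*(14887 + m(-94, 26)) = ((-31/7 + (⅐)*143) - 38245)*(14887 + ((-94)² - 148*26 - 148*(-94) + 26*(-94))) = ((-31/7 + 143/7) - 38245)*(14887 + (8836 - 3848 + 13912 - 2444)) = (16 - 38245)*(14887 + 16456) = -38229*31343 = -1198211547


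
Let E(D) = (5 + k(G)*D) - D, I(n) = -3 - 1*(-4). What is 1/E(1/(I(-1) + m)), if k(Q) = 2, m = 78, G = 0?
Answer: 79/396 ≈ 0.19949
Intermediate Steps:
I(n) = 1 (I(n) = -3 + 4 = 1)
E(D) = 5 + D (E(D) = (5 + 2*D) - D = 5 + D)
1/E(1/(I(-1) + m)) = 1/(5 + 1/(1 + 78)) = 1/(5 + 1/79) = 1/(396/79) = 79/396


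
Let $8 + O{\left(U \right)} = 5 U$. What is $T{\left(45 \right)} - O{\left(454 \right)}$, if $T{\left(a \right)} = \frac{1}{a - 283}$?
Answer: $- \frac{538357}{238} \approx -2262.0$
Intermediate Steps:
$T{\left(a \right)} = \frac{1}{-283 + a}$
$O{\left(U \right)} = -8 + 5 U$
$T{\left(45 \right)} - O{\left(454 \right)} = \frac{1}{-283 + 45} - \left(-8 + 5 \cdot 454\right) = \frac{1}{-238} - \left(-8 + 2270\right) = - \frac{1}{238} - 2262 = - \frac{538357}{238}$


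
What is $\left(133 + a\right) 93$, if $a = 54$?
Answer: $17391$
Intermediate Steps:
$\left(133 + a\right) 93 = \left(133 + 54\right) 93 = 187 \cdot 93 = 17391$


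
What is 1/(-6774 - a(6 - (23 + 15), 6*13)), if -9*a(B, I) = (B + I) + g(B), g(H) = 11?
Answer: -3/20303 ≈ -0.00014776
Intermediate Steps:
a(B, I) = -11/9 - B/9 - I/9 (a(B, I) = -((B + I) + 11)/9 = -(11 + B + I)/9 = -11/9 - B/9 - I/9)
1/(-6774 - a(6 - (23 + 15), 6*13)) = 1/(-6774 - (-11/9 - (6 - (23 + 15))/9 - 2*13/3)) = 1/(-6774 - (-11/9 - (6 - 1*38)/9 - ⅑*78)) = 1/(-6774 - (-11/9 - (6 - 38)/9 - 26/3)) = 1/(-6774 - (-11/9 - ⅑*(-32) - 26/3)) = 1/(-6774 - (-11/9 + 32/9 - 26/3)) = 1/(-6774 - 1*(-19/3)) = 1/(-6774 + 19/3) = 1/(-20303/3) = -3/20303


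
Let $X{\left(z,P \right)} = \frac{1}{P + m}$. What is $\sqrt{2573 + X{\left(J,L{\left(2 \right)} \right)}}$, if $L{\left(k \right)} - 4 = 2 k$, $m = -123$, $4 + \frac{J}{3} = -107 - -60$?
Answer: $\frac{\sqrt{34027810}}{115} \approx 50.725$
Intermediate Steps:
$J = -153$ ($J = -12 + 3 \left(-107 - -60\right) = -12 + 3 \left(-107 + 60\right) = -12 + 3 \left(-47\right) = -12 - 141 = -153$)
$L{\left(k \right)} = 4 + 2 k$
$X{\left(z,P \right)} = \frac{1}{-123 + P}$ ($X{\left(z,P \right)} = \frac{1}{P - 123} = \frac{1}{-123 + P}$)
$\sqrt{2573 + X{\left(J,L{\left(2 \right)} \right)}} = \sqrt{2573 + \frac{1}{-123 + \left(4 + 2 \cdot 2\right)}} = \sqrt{2573 + \frac{1}{-123 + \left(4 + 4\right)}} = \sqrt{2573 + \frac{1}{-123 + 8}} = \sqrt{2573 + \frac{1}{-115}} = \sqrt{2573 - \frac{1}{115}} = \sqrt{\frac{295894}{115}} = \frac{\sqrt{34027810}}{115}$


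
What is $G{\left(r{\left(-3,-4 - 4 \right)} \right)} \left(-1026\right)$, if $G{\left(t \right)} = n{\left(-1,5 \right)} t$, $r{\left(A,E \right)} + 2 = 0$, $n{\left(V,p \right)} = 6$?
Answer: $12312$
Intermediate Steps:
$r{\left(A,E \right)} = -2$ ($r{\left(A,E \right)} = -2 + 0 = -2$)
$G{\left(t \right)} = 6 t$
$G{\left(r{\left(-3,-4 - 4 \right)} \right)} \left(-1026\right) = 6 \left(-2\right) \left(-1026\right) = \left(-12\right) \left(-1026\right) = 12312$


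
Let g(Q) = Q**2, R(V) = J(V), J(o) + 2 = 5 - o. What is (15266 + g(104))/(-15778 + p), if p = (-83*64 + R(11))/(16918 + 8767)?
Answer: -118151/71475 ≈ -1.6530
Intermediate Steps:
J(o) = 3 - o (J(o) = -2 + (5 - o) = 3 - o)
R(V) = 3 - V
p = -1064/5137 (p = (-83*64 + (3 - 1*11))/(16918 + 8767) = (-5312 + (3 - 11))/25685 = (-5312 - 8)*(1/25685) = -5320*1/25685 = -1064/5137 ≈ -0.20712)
(15266 + g(104))/(-15778 + p) = (15266 + 104**2)/(-15778 - 1064/5137) = (15266 + 10816)/(-81052650/5137) = 26082*(-5137/81052650) = -118151/71475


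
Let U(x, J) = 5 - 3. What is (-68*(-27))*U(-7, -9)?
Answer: 3672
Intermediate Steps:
U(x, J) = 2
(-68*(-27))*U(-7, -9) = -68*(-27)*2 = 1836*2 = 3672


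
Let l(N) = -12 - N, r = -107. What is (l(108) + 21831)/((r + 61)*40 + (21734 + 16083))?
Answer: 21711/35977 ≈ 0.60347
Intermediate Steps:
(l(108) + 21831)/((r + 61)*40 + (21734 + 16083)) = ((-12 - 1*108) + 21831)/((-107 + 61)*40 + (21734 + 16083)) = ((-12 - 108) + 21831)/(-46*40 + 37817) = (-120 + 21831)/(-1840 + 37817) = 21711/35977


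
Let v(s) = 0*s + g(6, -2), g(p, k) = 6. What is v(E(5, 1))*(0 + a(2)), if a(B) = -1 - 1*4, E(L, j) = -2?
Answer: -30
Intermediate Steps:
a(B) = -5 (a(B) = -1 - 4 = -5)
v(s) = 6 (v(s) = 0*s + 6 = 0 + 6 = 6)
v(E(5, 1))*(0 + a(2)) = 6*(0 - 5) = 6*(-5) = -30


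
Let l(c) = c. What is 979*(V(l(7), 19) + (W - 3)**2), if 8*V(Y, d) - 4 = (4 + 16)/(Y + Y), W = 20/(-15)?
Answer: 4800037/252 ≈ 19048.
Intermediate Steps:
W = -4/3 (W = 20*(-1/15) = -4/3 ≈ -1.3333)
V(Y, d) = 1/2 + 5/(4*Y) (V(Y, d) = 1/2 + ((4 + 16)/(Y + Y))/8 = 1/2 + (20/((2*Y)))/8 = 1/2 + (20*(1/(2*Y)))/8 = 1/2 + (10/Y)/8 = 1/2 + 5/(4*Y))
979*(V(l(7), 19) + (W - 3)**2) = 979*((1/4)*(5 + 2*7)/7 + (-4/3 - 3)**2) = 979*((1/4)*(1/7)*(5 + 14) + (-13/3)**2) = 979*((1/4)*(1/7)*19 + 169/9) = 979*(19/28 + 169/9) = 979*(4903/252) = 4800037/252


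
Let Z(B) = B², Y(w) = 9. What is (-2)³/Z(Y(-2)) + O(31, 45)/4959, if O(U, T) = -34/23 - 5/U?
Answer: -3153425/31821903 ≈ -0.099096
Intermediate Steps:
O(U, T) = -34/23 - 5/U (O(U, T) = -34*1/23 - 5/U = -34/23 - 5/U)
(-2)³/Z(Y(-2)) + O(31, 45)/4959 = (-2)³/(9²) + (-34/23 - 5/31)/4959 = -8/81 + (-34/23 - 5*1/31)*(1/4959) = -8*1/81 + (-34/23 - 5/31)*(1/4959) = -8/81 - 1169/713*1/4959 = -8/81 - 1169/3535767 = -3153425/31821903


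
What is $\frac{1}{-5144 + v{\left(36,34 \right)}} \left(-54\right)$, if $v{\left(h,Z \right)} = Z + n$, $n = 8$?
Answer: $\frac{27}{2551} \approx 0.010584$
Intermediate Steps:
$v{\left(h,Z \right)} = 8 + Z$ ($v{\left(h,Z \right)} = Z + 8 = 8 + Z$)
$\frac{1}{-5144 + v{\left(36,34 \right)}} \left(-54\right) = \frac{1}{-5144 + \left(8 + 34\right)} \left(-54\right) = \frac{1}{-5144 + 42} \left(-54\right) = \frac{1}{-5102} \left(-54\right) = \left(- \frac{1}{5102}\right) \left(-54\right) = \frac{27}{2551}$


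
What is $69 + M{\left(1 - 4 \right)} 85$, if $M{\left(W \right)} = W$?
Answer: $-186$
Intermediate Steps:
$69 + M{\left(1 - 4 \right)} 85 = 69 + \left(1 - 4\right) 85 = 69 - 255 = -186$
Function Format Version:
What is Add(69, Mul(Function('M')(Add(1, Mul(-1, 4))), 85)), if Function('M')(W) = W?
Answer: -186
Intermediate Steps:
Add(69, Mul(Function('M')(Add(1, Mul(-1, 4))), 85)) = Add(69, Mul(Add(1, Mul(-1, 4)), 85)) = Add(69, Mul(Add(1, -4), 85)) = Add(69, Mul(-3, 85)) = Add(69, -255) = -186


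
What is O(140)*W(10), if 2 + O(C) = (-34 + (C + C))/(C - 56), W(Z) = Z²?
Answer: 650/7 ≈ 92.857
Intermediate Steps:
O(C) = -2 + (-34 + 2*C)/(-56 + C) (O(C) = -2 + (-34 + (C + C))/(C - 56) = -2 + (-34 + 2*C)/(-56 + C))
O(140)*W(10) = (78/(-56 + 140))*10² = (78/84)*100 = (78*(1/84))*100 = (13/14)*100 = 650/7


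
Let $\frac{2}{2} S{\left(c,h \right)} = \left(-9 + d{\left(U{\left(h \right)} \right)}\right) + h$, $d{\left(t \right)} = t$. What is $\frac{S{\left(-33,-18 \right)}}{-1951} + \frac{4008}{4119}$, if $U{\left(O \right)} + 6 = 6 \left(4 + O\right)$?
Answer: $\frac{2767177}{2678723} \approx 1.033$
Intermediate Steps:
$U{\left(O \right)} = 18 + 6 O$ ($U{\left(O \right)} = -6 + 6 \left(4 + O\right) = -6 + \left(24 + 6 O\right) = 18 + 6 O$)
$S{\left(c,h \right)} = 9 + 7 h$ ($S{\left(c,h \right)} = \left(-9 + \left(18 + 6 h\right)\right) + h = \left(9 + 6 h\right) + h = 9 + 7 h$)
$\frac{S{\left(-33,-18 \right)}}{-1951} + \frac{4008}{4119} = \frac{9 + 7 \left(-18\right)}{-1951} + \frac{4008}{4119} = \left(9 - 126\right) \left(- \frac{1}{1951}\right) + 4008 \cdot \frac{1}{4119} = \left(-117\right) \left(- \frac{1}{1951}\right) + \frac{1336}{1373} = \frac{117}{1951} + \frac{1336}{1373} = \frac{2767177}{2678723}$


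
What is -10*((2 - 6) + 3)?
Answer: 10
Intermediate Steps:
-10*((2 - 6) + 3) = -10*(-4 + 3) = -10*(-1) = 10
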